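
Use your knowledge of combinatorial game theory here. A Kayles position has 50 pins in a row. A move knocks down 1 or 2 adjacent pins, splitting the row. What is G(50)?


Kayles: a move removes 1 or 2 adjacent pins from a contiguous row.
Removing pins from a row of k leaves two independent rows (a, b) with a + b = k - 1 (one pin) or a + b = k - 2 (two pins); an end removal gives a = 0.
By Sprague-Grundy, G(k) = mex{ G(a) XOR G(b) } over all these splits. G(0) = 0.
G(1): splits (0,0):0^0=0 -> mex({0}) = 1
G(2): splits (0,1):0^1=1 (0,0):0^0=0 -> mex({0, 1}) = 2
G(3): splits (0,2):0^2=2 (1,1):1^1=0 (0,1):0^1=1 -> mex({0, 1, 2}) = 3
G(4): splits (0,3):0^3=3 (1,2):1^2=3 (0,2):0^2=2 (1,1):1^1=0 -> mex({0, 2, 3}) = 1
G(5): splits (0,4):0^1=1 (1,3):1^3=2 (2,2):2^2=0 (0,3):0^3=3 (1,2):1^2=3 -> mex({0, 1, 2, 3}) = 4
G(6) = mex({0, 1, 2, 4}) = 3
G(7) = mex({0, 1, 3, 4, 5}) = 2
G(8) = mex({0, 2, 3, 5, 6}) = 1
G(9) = mex({0, 1, 2, 3, 6, 7}) = 4
G(10) = mex({0, 1, 3, 4, 5, 7}) = 2
G(11) = mex({0, 1, 2, 3, 4, 5}) = 6
G(12) = mex({0, 1, 2, 3, 5, 6, 7}) = 4
G(13) = mex({0, 2, 3, 4, 6, 7}) = 1
G(14) = mex({0, 1, 4, 5, 6, 7}) = 2
G(15) = mex({0, 1, 2, 3, 4, 5, 6}) = 7
G(16) = mex({0, 2, 3, 5, 6, 7}) = 1
G(17) = mex({0, 1, 2, 3, 5, 6, 7}) = 4
G(18) = mex({0, 1, 2, 4, 5, 6}) = 3
G(19) = mex({0, 1, 3, 4, 5, 7}) = 2
G(20) = mex({0, 2, 3, 4, 5, 6, 7}) = 1
G(21) = mex({0, 1, 2, 3, 5, 6, 7}) = 4
G(22) = mex({0, 1, 2, 3, 4, 5, 7}) = 6
G(23) = mex({0, 1, 2, 3, 4, 5, 6}) = 7
G(24) = mex({0, 1, 2, 3, 5, 6, 7}) = 4
G(25) = mex({0, 2, 3, 4, 6, 7}) = 1
G(26) = mex({0, 1, 3, 4, 5, 6, 7}) = 2
G(27) = mex({0, 1, 2, 3, 4, 5, 6, 7}) = 8
G(28) = mex({0, 1, 2, 3, 4, 6, 7, 8}) = 5
G(29) = mex({0, 1, 2, 3, 5, 6, 7, 8, 9}) = 4
G(30) = mex({0, 1, 2, 3, 4, 5, 6, 9, 10}) = 7
G(31) = mex({0, 1, 3, 4, 5, 7, 10, 11}) = 2
G(32) = mex({0, 2, 3, 4, 5, 6, 7, 9, 11}) = 1
G(33) = mex({0, 1, 2, 3, 4, 5, 6, 7, 9, 12}) = 8
G(34) = mex({0, 1, 2, 3, 4, 5, 7, 8, 11, 12}) = 6
G(35) = mex({0, 1, 2, 3, 4, 5, 6, 8, 9, 10, 11}) = 7
G(36) = mex({0, 1, 2, 3, 5, 6, 7, 9, 10}) = 4
G(37) = mex({0, 2, 3, 4, 6, 7, 9, 10, 11, 12}) = 1
G(38) = mex({0, 1, 3, 4, 5, 6, 7, 9, 10, 11, 12}) = 2
G(39) = mex({0, 1, 2, 4, 5, 6, 7, 9, 10, 12, 14}) = 3
G(40) = mex({0, 2, 3, 4, 6, 7, 11, 12, 14}) = 1
G(41) = mex({0, 1, 2, 3, 5, 6, 7, 9, 10, 11, 12}) = 4
G(42) = mex({0, 1, 2, 3, 4, 5, 6, 9, 10}) = 7
G(43) = mex({0, 1, 3, 4, 5, 7, 9, 10, 12, 15}) = 2
G(44) = mex({0, 2, 3, 4, 5, 6, 7, 9, 10, 12, 15}) = 1
G(45) = mex({0, 1, 2, 3, 4, 5, 6, 7, 9, 10, 12, 14}) = 8
G(46) = mex({0, 1, 3, 4, 5, 7, 8, 11, 12, 14}) = 2
G(47) = mex({0, 1, 2, 3, 4, 5, 6, 8, 9, 10, 11, 12}) = 7
G(48) = mex({0, 1, 2, 3, 5, 6, 7, 9, 10}) = 4
G(49) = mex({0, 2, 3, 4, 6, 7, 9, 10, 11, 12, 15}) = 1
G(50) = mex({0, 1, 4, 5, 6, 7, 9, 11, 12, 14, 15}) = 2
Therefore G(50) = 2.

2


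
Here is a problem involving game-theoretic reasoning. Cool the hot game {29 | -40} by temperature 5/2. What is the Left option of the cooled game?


Original game: {29 | -40} (a switch {a | b} with a > b).
Cooling by t (for t below the temperature (a - b)/2 = 69/2) taxes each move by t: {a | b} cooled by t is {a - t | b + t}.
Cooling amount: t = 5/2
Cooled Left option: 29 - 5/2 = 53/2
Cooled Right option: -40 + 5/2 = -75/2
Cooled game: {53/2 | -75/2}
Left option = 53/2

53/2


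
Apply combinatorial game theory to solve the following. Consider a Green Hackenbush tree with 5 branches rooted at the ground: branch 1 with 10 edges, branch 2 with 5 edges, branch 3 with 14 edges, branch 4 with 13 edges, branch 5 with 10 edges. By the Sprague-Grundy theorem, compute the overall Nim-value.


The tree has 5 branches from the ground vertex.
In Green Hackenbush, the Nim-value of a simple path of length k is k.
Branch 1: length 10, Nim-value = 10
Branch 2: length 5, Nim-value = 5
Branch 3: length 14, Nim-value = 14
Branch 4: length 13, Nim-value = 13
Branch 5: length 10, Nim-value = 10
Total Nim-value = XOR of all branch values:
0 XOR 10 = 10
10 XOR 5 = 15
15 XOR 14 = 1
1 XOR 13 = 12
12 XOR 10 = 6
Nim-value of the tree = 6

6


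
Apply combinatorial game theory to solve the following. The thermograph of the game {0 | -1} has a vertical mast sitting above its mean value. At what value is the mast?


Game = {0 | -1}, a switch {a | b} with numbers a > b.
Its thermograph has left wall a - t and right wall b + t, which meet at t = (a - b)/2, where both equal (a + b)/2. So the mast (mean value) is at (a + b)/2.
Mean = (0 + (-1))/2 = -1/2 = -1/2

-1/2


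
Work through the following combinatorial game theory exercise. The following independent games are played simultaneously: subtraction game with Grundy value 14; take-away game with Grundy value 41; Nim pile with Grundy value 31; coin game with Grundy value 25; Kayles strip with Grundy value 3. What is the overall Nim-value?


By the Sprague-Grundy theorem, the Grundy value of a sum of games is the XOR of individual Grundy values.
subtraction game: Grundy value = 14. Running XOR: 0 XOR 14 = 14
take-away game: Grundy value = 41. Running XOR: 14 XOR 41 = 39
Nim pile: Grundy value = 31. Running XOR: 39 XOR 31 = 56
coin game: Grundy value = 25. Running XOR: 56 XOR 25 = 33
Kayles strip: Grundy value = 3. Running XOR: 33 XOR 3 = 34
The combined Grundy value is 34.

34


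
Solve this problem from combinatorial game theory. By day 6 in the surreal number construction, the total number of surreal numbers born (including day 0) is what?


Day 0: {|} = 0 is born. Count = 1.
Day n: the number of surreal numbers born by day n is 2^(n+1) - 1.
By day 0: 2^1 - 1 = 1
By day 1: 2^2 - 1 = 3
By day 2: 2^3 - 1 = 7
By day 3: 2^4 - 1 = 15
By day 4: 2^5 - 1 = 31
By day 5: 2^6 - 1 = 63
By day 6: 2^7 - 1 = 127
By day 6: 127 surreal numbers.

127


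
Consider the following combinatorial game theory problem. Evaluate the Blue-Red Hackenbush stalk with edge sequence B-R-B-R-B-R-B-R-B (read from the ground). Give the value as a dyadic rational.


Edges (from ground): B-R-B-R-B-R-B-R-B
By Berlekamp's sign-expansion rule, a Blue-Red Hackenbush stalk has the value of the surreal number whose sign sequence is the edge sequence with B -> + and R -> -.
Sign sequence: +-+-+-+-+
Trace the sign expansion in the surreal number tree, starting from 0:
Edge 1: B (sign +) -> bounds (0, +inf), value = 1
Edge 2: R (sign -) -> bounds (0, 1), value = 1/2
Edge 3: B (sign +) -> bounds (1/2, 1), value = 3/4
Edge 4: R (sign -) -> bounds (1/2, 3/4), value = 5/8
Edge 5: B (sign +) -> bounds (5/8, 3/4), value = 11/16
Edge 6: R (sign -) -> bounds (5/8, 11/16), value = 21/32
Edge 7: B (sign +) -> bounds (21/32, 11/16), value = 43/64
Edge 8: R (sign -) -> bounds (21/32, 43/64), value = 85/128
Edge 9: B (sign +) -> bounds (85/128, 43/64), value = 171/256
Game value = 171/256

171/256


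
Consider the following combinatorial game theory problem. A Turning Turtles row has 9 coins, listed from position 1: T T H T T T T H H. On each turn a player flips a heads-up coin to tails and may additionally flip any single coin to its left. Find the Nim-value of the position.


Coins: T T H T T T T H H
Key fact: a single head at position k behaves exactly like a Nim heap of size k (turning it to T and optionally flipping a coin at j < k corresponds to moving the heap from k to j, or to 0), and heads combine as a disjunctive sum (two heads at the same place would cancel, matching j XOR j = 0). So the Nim-value is the XOR of the 1-indexed positions of the heads.
Face-up positions (1-indexed): [3, 8, 9]
XOR 0 with 3: 0 XOR 3 = 3
XOR 3 with 8: 3 XOR 8 = 11
XOR 11 with 9: 11 XOR 9 = 2
Nim-value = 2

2


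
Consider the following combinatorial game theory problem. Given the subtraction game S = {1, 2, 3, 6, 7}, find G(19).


The subtraction set is S = {1, 2, 3, 6, 7}.
G(k) = mex{ G(k - s) : s in S, s <= k }. We compute iteratively: G(0) = 0.
G(1) = mex({0}) = 1
G(2) = mex({0, 1}) = 2
G(3) = mex({0, 1, 2}) = 3
G(4) = mex({1, 2, 3}) = 0
G(5) = mex({0, 2, 3}) = 1
G(6) = mex({0, 1, 3}) = 2
G(7) = mex({0, 1, 2}) = 3
G(8) = mex({1, 2, 3}) = 0
G(9) = mex({0, 2, 3}) = 1
G(10) = mex({0, 1, 3}) = 2
Observe that G(4)..G(10) = 0, 1, 2, 3, 0, 1, 2 repeats G(0)..G(6) = 0, 1, 2, 3, 0, 1, 2.
For k >= max(S) = 7, G(k) is determined by the previous 7 values G(k-7)..G(k-1); a window of 7 consecutive values has recurred shifted by 4, so by induction G(k + 4) = G(k) for all k >= 0: the sequence is periodic from the start with period 4.
One period: G(0..3) = 0, 1, 2, 3.
19 mod 4 = 3, so G(19) = G(3) = 3.

3


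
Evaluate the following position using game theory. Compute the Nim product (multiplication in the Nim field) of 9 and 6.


Nim multiplication is bilinear over XOR: (u XOR v) * w = (u*w) XOR (v*w).
So we split each operand into its bit components and XOR the pairwise Nim products.
9 = 1 + 8 (as XOR of powers of 2).
6 = 2 + 4 (as XOR of powers of 2).
Using the standard Nim-product table on single bits:
  2*2 = 3,   2*4 = 8,   2*8 = 12,
  4*4 = 6,   4*8 = 11,  8*8 = 13,
and  1*x = x (identity), k*l = l*k (commutative).
Pairwise Nim products:
  1 * 2 = 2
  1 * 4 = 4
  8 * 2 = 12
  8 * 4 = 11
XOR them: 2 XOR 4 XOR 12 XOR 11 = 1.
Result: 9 * 6 = 1 (in Nim).

1


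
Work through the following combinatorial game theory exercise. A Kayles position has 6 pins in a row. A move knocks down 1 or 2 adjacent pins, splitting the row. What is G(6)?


Kayles: a move removes 1 or 2 adjacent pins from a contiguous row.
Removing pins from a row of k leaves two independent rows (a, b) with a + b = k - 1 (one pin) or a + b = k - 2 (two pins); an end removal gives a = 0.
By Sprague-Grundy, G(k) = mex{ G(a) XOR G(b) } over all these splits. G(0) = 0.
G(1): splits (0,0):0^0=0 -> mex({0}) = 1
G(2): splits (0,1):0^1=1 (0,0):0^0=0 -> mex({0, 1}) = 2
G(3): splits (0,2):0^2=2 (1,1):1^1=0 (0,1):0^1=1 -> mex({0, 1, 2}) = 3
G(4): splits (0,3):0^3=3 (1,2):1^2=3 (0,2):0^2=2 (1,1):1^1=0 -> mex({0, 2, 3}) = 1
G(5): splits (0,4):0^1=1 (1,3):1^3=2 (2,2):2^2=0 (0,3):0^3=3 (1,2):1^2=3 -> mex({0, 1, 2, 3}) = 4
G(6) = mex({0, 1, 2, 4}) = 3
Therefore G(6) = 3.

3


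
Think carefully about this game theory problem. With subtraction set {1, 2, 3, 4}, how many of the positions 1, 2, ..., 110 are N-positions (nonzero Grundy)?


Subtraction set S = {1, 2, 3, 4}, so G(n) = n mod 5.
G(n) = 0 when n is a multiple of 5.
Multiples of 5 in [1, 110]: 22
N-positions (nonzero Grundy) = 110 - 22 = 88

88


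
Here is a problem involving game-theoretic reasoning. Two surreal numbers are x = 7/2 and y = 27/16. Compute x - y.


x = 7/2, y = 27/16
Converting to common denominator: 16
x = 56/16, y = 27/16
x - y = 7/2 - 27/16 = 29/16

29/16


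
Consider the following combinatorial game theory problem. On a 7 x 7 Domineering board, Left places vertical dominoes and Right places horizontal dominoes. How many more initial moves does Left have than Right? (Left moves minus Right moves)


Board is 7 x 7 (rows x cols).
Left (vertical) placements: (rows-1) * cols = 6 * 7 = 42
Right (horizontal) placements: rows * (cols-1) = 7 * 6 = 42
Advantage = Left - Right = 42 - 42 = 0

0


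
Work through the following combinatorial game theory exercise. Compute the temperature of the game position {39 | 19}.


The game is {39 | 19}, a switch {a | b} with numbers a > b.
Cooling {a | b} by t gives {a - t | b + t}, which stops being hot when a - t = b + t, i.e. at t = (a - b)/2. So the temperature of a switch is (a - b)/2.
Temperature = (Left option - Right option) / 2
= (39 - (19)) / 2
= 20 / 2
= 10

10


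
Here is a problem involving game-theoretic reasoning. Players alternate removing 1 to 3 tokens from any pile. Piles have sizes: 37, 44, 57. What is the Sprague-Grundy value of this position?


Subtraction set: {1, 2, 3}
For this subtraction set, G(n) = n mod 4 (period = max + 1 = 4).
Pile 1 (size 37): G(37) = 37 mod 4 = 1
Pile 2 (size 44): G(44) = 44 mod 4 = 0
Pile 3 (size 57): G(57) = 57 mod 4 = 1
Total Grundy value = XOR of all: 1 XOR 0 XOR 1 = 0

0


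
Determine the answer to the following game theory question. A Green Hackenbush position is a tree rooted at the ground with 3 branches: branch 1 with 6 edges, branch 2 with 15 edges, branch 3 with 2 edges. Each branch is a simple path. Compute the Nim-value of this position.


The tree has 3 branches from the ground vertex.
In Green Hackenbush, the Nim-value of a simple path of length k is k.
Branch 1: length 6, Nim-value = 6
Branch 2: length 15, Nim-value = 15
Branch 3: length 2, Nim-value = 2
Total Nim-value = XOR of all branch values:
0 XOR 6 = 6
6 XOR 15 = 9
9 XOR 2 = 11
Nim-value of the tree = 11

11


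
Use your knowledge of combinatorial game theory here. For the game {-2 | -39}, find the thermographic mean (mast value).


Game = {-2 | -39}, a switch {a | b} with numbers a > b.
Its thermograph has left wall a - t and right wall b + t, which meet at t = (a - b)/2, where both equal (a + b)/2. So the mast (mean value) is at (a + b)/2.
Mean = (-2 + (-39))/2 = -41/2 = -41/2

-41/2


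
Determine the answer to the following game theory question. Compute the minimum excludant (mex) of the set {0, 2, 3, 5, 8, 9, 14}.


Set = {0, 2, 3, 5, 8, 9, 14}
0 is in the set.
1 is NOT in the set. This is the mex.
mex = 1

1


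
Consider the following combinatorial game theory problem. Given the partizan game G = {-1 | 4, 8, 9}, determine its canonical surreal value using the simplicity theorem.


Left options: {-1}, max = -1
Right options: {4, 8, 9}, min = 4
All options are numbers and max(Left) < min(Right), so by the simplicity theorem the value is the simplest (earliest-born) number strictly between -1 and 4.
Integers 0 through 3 all lie strictly between -1 and 4.
Among integers, the simplest (lowest birthday = smallest |n|; 0 is born on day 0, +-n on day n) is 0.
No non-integer in the interval can be simpler: if x is a non-integer in the interval, then floor(x) or ceil(x) also lies in the interval (the interval contains an integer), and both are proper prefixes of x's sign expansion, i.e. born earlier. So the game value is 0.
Game value = 0

0


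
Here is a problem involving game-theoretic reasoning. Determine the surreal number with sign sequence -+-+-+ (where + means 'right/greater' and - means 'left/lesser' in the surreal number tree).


Sign expansion: -+-+-+
Rule: track bounds (lo, hi), initially (-inf, +inf). On '+', the current value becomes lo and we move to the simplest number in (value, hi): value + 1 if hi = +inf, otherwise the midpoint (value + hi)/2. On '-', the current value becomes hi and we move to value - 1 if lo = -inf, otherwise the midpoint (lo + value)/2.
Start at 0.
Step 1: sign = -, move left. Bounds: (-inf, 0). Value = -1
Step 2: sign = +, move right. Bounds: (-1, 0). Value = -1/2
Step 3: sign = -, move left. Bounds: (-1, -1/2). Value = -3/4
Step 4: sign = +, move right. Bounds: (-3/4, -1/2). Value = -5/8
Step 5: sign = -, move left. Bounds: (-3/4, -5/8). Value = -11/16
Step 6: sign = +, move right. Bounds: (-11/16, -5/8). Value = -21/32
The surreal number with sign expansion -+-+-+ is -21/32.

-21/32


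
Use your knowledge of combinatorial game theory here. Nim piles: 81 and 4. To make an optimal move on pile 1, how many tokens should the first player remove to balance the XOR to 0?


Piles: 81 and 4
Current XOR: 81 XOR 4 = 85 (non-zero, so this is an N-position).
To make the XOR zero, we need to find a move that balances the piles.
For pile 1 (size 81): target = 81 XOR 85 = 4
We reduce pile 1 from 81 to 4.
Tokens removed: 81 - 4 = 77
Verification: 4 XOR 4 = 0

77


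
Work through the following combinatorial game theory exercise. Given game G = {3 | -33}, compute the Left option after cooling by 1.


Original game: {3 | -33} (a switch {a | b} with a > b).
Cooling by t (for t below the temperature (a - b)/2 = 18) taxes each move by t: {a | b} cooled by t is {a - t | b + t}.
Cooling amount: t = 1
Cooled Left option: 3 - 1 = 2
Cooled Right option: -33 + 1 = -32
Cooled game: {2 | -32}
Left option = 2

2


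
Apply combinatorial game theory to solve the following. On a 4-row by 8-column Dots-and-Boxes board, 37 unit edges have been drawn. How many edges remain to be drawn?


Grid: 4 x 8 boxes, i.e. 5 rows and 9 columns of dots.
Horizontal edges: (rows + 1) * cols = 5 * 8 = 40
Vertical edges: rows * (cols + 1) = 4 * 9 = 36
Total edges: 40 + 36 = 76
Edges drawn: 37
Remaining: 76 - 37 = 39

39


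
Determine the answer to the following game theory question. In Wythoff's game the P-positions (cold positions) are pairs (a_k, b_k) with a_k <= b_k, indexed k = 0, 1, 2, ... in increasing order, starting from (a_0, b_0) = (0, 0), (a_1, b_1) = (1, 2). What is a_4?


By Wythoff's theorem, a_k = floor(k * phi) and b_k = floor(k * phi^2) = a_k + k, where phi = (1 + sqrt(5))/2 is the golden ratio.
phi = (1 + sqrt(5))/2 = 1.618034
k = 4
k * phi = 4 * 1.618034 = 6.472136
a_4 = floor(k * phi) = 6

6


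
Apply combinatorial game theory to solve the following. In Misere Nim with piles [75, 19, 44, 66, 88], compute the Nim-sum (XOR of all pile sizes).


We need the XOR (exclusive or) of all pile sizes.
After XOR-ing pile 1 (size 75): 0 XOR 75 = 75
After XOR-ing pile 2 (size 19): 75 XOR 19 = 88
After XOR-ing pile 3 (size 44): 88 XOR 44 = 116
After XOR-ing pile 4 (size 66): 116 XOR 66 = 54
After XOR-ing pile 5 (size 88): 54 XOR 88 = 110
The Nim-value of this position is 110.

110


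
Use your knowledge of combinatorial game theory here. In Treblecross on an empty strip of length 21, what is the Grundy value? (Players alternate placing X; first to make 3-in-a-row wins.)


Treblecross: place X on empty cells; 3-in-a-row wins.
Playing within two cells of an existing X lets the opponent win at once, so sensible play treats the cells i-2..i+2 around each X as dead. The player left with no safe cell loses, so this is a normal-play take-away game on strips of safe cells.
Placing X at cell i (0-indexed) of a strip of k safe cells leaves independent strips of sizes max(0, i-2) and max(0, k-i-3). Hence G(k) = mex{ G(max(0,i-2)) XOR G(max(0,k-i-3)) : 0 <= i < k }, with G(0) = 0.
G(1): splits (0,0):0^0=0 -> mex({0}) = 1
G(2): splits (0,0):0^0=0 -> mex({0}) = 1
G(3): splits (0,0):0^0=0 -> mex({0}) = 1
G(4): splits (0,1):0^1=1 (0,0):0^0=0 -> mex({0, 1}) = 2
G(5): splits (0,2):0^1=1 (0,1):0^1=1 (0,0):0^0=0 -> mex({0, 1}) = 2
G(6) = mex({1}) = 0
G(7) = mex({0, 1, 2}) = 3
G(8) = mex({0, 1, 2}) = 3
G(9) = mex({0, 2}) = 1
G(10) = mex({0, 2, 3}) = 1
G(11) = mex({0, 3}) = 1
G(12) = mex({1, 3}) = 0
G(13) = mex({0, 1, 2, 3}) = 4
G(14) = mex({0, 1, 2}) = 3
G(15) = mex({0, 1, 2}) = 3
G(16) = mex({0, 1, 2, 4}) = 3
G(17) = mex({0, 1, 3, 4}) = 2
G(18) = mex({0, 1, 3, 4}) = 2
G(19) = mex({0, 1, 3, 5}) = 2
G(20) = mex({0, 1, 2, 3, 5}) = 4
G(21) = mex({0, 1, 2, 3, 5}) = 4
Therefore G(21) = 4.

4


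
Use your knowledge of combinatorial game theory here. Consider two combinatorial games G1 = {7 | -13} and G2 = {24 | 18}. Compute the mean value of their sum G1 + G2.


G1 = {7 | -13}, G2 = {24 | 18}
Each is a switch {a | b} with numbers a > b; its mean value is (a + b)/2, and mean value is additive over game sums: m(G1 + G2) = m(G1) + m(G2).
Mean of G1 = (7 + (-13))/2 = -6/2 = -3
Mean of G2 = (24 + (18))/2 = 42/2 = 21
Mean of G1 + G2 = -3 + 21 = 18

18


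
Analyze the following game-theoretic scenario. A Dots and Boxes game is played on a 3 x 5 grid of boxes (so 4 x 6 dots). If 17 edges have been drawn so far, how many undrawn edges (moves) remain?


Grid: 3 x 5 boxes, i.e. 4 rows and 6 columns of dots.
Horizontal edges: (rows + 1) * cols = 4 * 5 = 20
Vertical edges: rows * (cols + 1) = 3 * 6 = 18
Total edges: 20 + 18 = 38
Edges drawn: 17
Remaining: 38 - 17 = 21

21


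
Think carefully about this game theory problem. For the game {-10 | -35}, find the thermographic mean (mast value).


Game = {-10 | -35}, a switch {a | b} with numbers a > b.
Its thermograph has left wall a - t and right wall b + t, which meet at t = (a - b)/2, where both equal (a + b)/2. So the mast (mean value) is at (a + b)/2.
Mean = (-10 + (-35))/2 = -45/2 = -45/2

-45/2


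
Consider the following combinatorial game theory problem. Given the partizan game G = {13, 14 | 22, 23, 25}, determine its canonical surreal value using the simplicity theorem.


Left options: {13, 14}, max = 14
Right options: {22, 23, 25}, min = 22
All options are numbers and max(Left) < min(Right), so by the simplicity theorem the value is the simplest (earliest-born) number strictly between 14 and 22.
Integers 15 through 21 all lie strictly between 14 and 22.
Among integers, the simplest (lowest birthday = smallest |n|; 0 is born on day 0, +-n on day n) is 15.
No non-integer in the interval can be simpler: if x is a non-integer in the interval, then floor(x) or ceil(x) also lies in the interval (the interval contains an integer), and both are proper prefixes of x's sign expansion, i.e. born earlier. So the game value is 15.
Game value = 15

15


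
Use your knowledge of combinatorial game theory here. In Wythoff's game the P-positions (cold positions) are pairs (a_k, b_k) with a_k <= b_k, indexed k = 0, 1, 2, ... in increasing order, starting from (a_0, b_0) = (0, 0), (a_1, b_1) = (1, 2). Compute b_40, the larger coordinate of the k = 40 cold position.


By Wythoff's theorem, a_k = floor(k * phi) and b_k = floor(k * phi^2) = a_k + k, where phi = (1 + sqrt(5))/2 is the golden ratio.
phi = (1 + sqrt(5))/2 = 1.618034
phi^2 = phi + 1 = 2.618034
k = 40
k * phi^2 = 40 * 2.618034 = 104.721360
b_40 = floor(k * phi^2) = 104 (check: a_40 + k = 64 + 40 = 104)

104


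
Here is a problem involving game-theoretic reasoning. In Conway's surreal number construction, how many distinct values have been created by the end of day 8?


Day 0: {|} = 0 is born. Count = 1.
Day n: the number of surreal numbers born by day n is 2^(n+1) - 1.
By day 0: 2^1 - 1 = 1
By day 1: 2^2 - 1 = 3
By day 2: 2^3 - 1 = 7
By day 3: 2^4 - 1 = 15
By day 4: 2^5 - 1 = 31
By day 5: 2^6 - 1 = 63
By day 6: 2^7 - 1 = 127
By day 7: 2^8 - 1 = 255
By day 8: 2^9 - 1 = 511
By day 8: 511 surreal numbers.

511


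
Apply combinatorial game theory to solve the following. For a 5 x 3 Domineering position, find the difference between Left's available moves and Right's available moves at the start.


Board is 5 x 3 (rows x cols).
Left (vertical) placements: (rows-1) * cols = 4 * 3 = 12
Right (horizontal) placements: rows * (cols-1) = 5 * 2 = 10
Advantage = Left - Right = 12 - 10 = 2

2


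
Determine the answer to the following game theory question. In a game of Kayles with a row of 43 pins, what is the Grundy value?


Kayles: a move removes 1 or 2 adjacent pins from a contiguous row.
Removing pins from a row of k leaves two independent rows (a, b) with a + b = k - 1 (one pin) or a + b = k - 2 (two pins); an end removal gives a = 0.
By Sprague-Grundy, G(k) = mex{ G(a) XOR G(b) } over all these splits. G(0) = 0.
G(1): splits (0,0):0^0=0 -> mex({0}) = 1
G(2): splits (0,1):0^1=1 (0,0):0^0=0 -> mex({0, 1}) = 2
G(3): splits (0,2):0^2=2 (1,1):1^1=0 (0,1):0^1=1 -> mex({0, 1, 2}) = 3
G(4): splits (0,3):0^3=3 (1,2):1^2=3 (0,2):0^2=2 (1,1):1^1=0 -> mex({0, 2, 3}) = 1
G(5): splits (0,4):0^1=1 (1,3):1^3=2 (2,2):2^2=0 (0,3):0^3=3 (1,2):1^2=3 -> mex({0, 1, 2, 3}) = 4
G(6) = mex({0, 1, 2, 4}) = 3
G(7) = mex({0, 1, 3, 4, 5}) = 2
G(8) = mex({0, 2, 3, 5, 6}) = 1
G(9) = mex({0, 1, 2, 3, 6, 7}) = 4
G(10) = mex({0, 1, 3, 4, 5, 7}) = 2
G(11) = mex({0, 1, 2, 3, 4, 5}) = 6
G(12) = mex({0, 1, 2, 3, 5, 6, 7}) = 4
G(13) = mex({0, 2, 3, 4, 6, 7}) = 1
G(14) = mex({0, 1, 4, 5, 6, 7}) = 2
G(15) = mex({0, 1, 2, 3, 4, 5, 6}) = 7
G(16) = mex({0, 2, 3, 5, 6, 7}) = 1
G(17) = mex({0, 1, 2, 3, 5, 6, 7}) = 4
G(18) = mex({0, 1, 2, 4, 5, 6}) = 3
G(19) = mex({0, 1, 3, 4, 5, 7}) = 2
G(20) = mex({0, 2, 3, 4, 5, 6, 7}) = 1
G(21) = mex({0, 1, 2, 3, 5, 6, 7}) = 4
G(22) = mex({0, 1, 2, 3, 4, 5, 7}) = 6
G(23) = mex({0, 1, 2, 3, 4, 5, 6}) = 7
G(24) = mex({0, 1, 2, 3, 5, 6, 7}) = 4
G(25) = mex({0, 2, 3, 4, 6, 7}) = 1
G(26) = mex({0, 1, 3, 4, 5, 6, 7}) = 2
G(27) = mex({0, 1, 2, 3, 4, 5, 6, 7}) = 8
G(28) = mex({0, 1, 2, 3, 4, 6, 7, 8}) = 5
G(29) = mex({0, 1, 2, 3, 5, 6, 7, 8, 9}) = 4
G(30) = mex({0, 1, 2, 3, 4, 5, 6, 9, 10}) = 7
G(31) = mex({0, 1, 3, 4, 5, 7, 10, 11}) = 2
G(32) = mex({0, 2, 3, 4, 5, 6, 7, 9, 11}) = 1
G(33) = mex({0, 1, 2, 3, 4, 5, 6, 7, 9, 12}) = 8
G(34) = mex({0, 1, 2, 3, 4, 5, 7, 8, 11, 12}) = 6
G(35) = mex({0, 1, 2, 3, 4, 5, 6, 8, 9, 10, 11}) = 7
G(36) = mex({0, 1, 2, 3, 5, 6, 7, 9, 10}) = 4
G(37) = mex({0, 2, 3, 4, 6, 7, 9, 10, 11, 12}) = 1
G(38) = mex({0, 1, 3, 4, 5, 6, 7, 9, 10, 11, 12}) = 2
G(39) = mex({0, 1, 2, 4, 5, 6, 7, 9, 10, 12, 14}) = 3
G(40) = mex({0, 2, 3, 4, 6, 7, 11, 12, 14}) = 1
G(41) = mex({0, 1, 2, 3, 5, 6, 7, 9, 10, 11, 12}) = 4
G(42) = mex({0, 1, 2, 3, 4, 5, 6, 9, 10}) = 7
G(43) = mex({0, 1, 3, 4, 5, 7, 9, 10, 12, 15}) = 2
Therefore G(43) = 2.

2


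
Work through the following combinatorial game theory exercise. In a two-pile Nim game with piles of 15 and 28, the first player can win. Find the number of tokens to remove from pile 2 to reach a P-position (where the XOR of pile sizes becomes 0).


Piles: 15 and 28
Current XOR: 15 XOR 28 = 19 (non-zero, so this is an N-position).
To make the XOR zero, we need to find a move that balances the piles.
For pile 2 (size 28): target = 28 XOR 19 = 15
We reduce pile 2 from 28 to 15.
Tokens removed: 28 - 15 = 13
Verification: 15 XOR 15 = 0

13


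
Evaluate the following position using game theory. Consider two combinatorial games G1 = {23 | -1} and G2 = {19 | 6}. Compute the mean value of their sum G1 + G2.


G1 = {23 | -1}, G2 = {19 | 6}
Each is a switch {a | b} with numbers a > b; its mean value is (a + b)/2, and mean value is additive over game sums: m(G1 + G2) = m(G1) + m(G2).
Mean of G1 = (23 + (-1))/2 = 22/2 = 11
Mean of G2 = (19 + (6))/2 = 25/2 = 25/2
Mean of G1 + G2 = 11 + 25/2 = 47/2

47/2


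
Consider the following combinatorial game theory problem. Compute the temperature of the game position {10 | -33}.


The game is {10 | -33}, a switch {a | b} with numbers a > b.
Cooling {a | b} by t gives {a - t | b + t}, which stops being hot when a - t = b + t, i.e. at t = (a - b)/2. So the temperature of a switch is (a - b)/2.
Temperature = (Left option - Right option) / 2
= (10 - (-33)) / 2
= 43 / 2
= 43/2

43/2


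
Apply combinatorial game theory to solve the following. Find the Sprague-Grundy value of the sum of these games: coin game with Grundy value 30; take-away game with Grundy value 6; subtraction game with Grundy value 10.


By the Sprague-Grundy theorem, the Grundy value of a sum of games is the XOR of individual Grundy values.
coin game: Grundy value = 30. Running XOR: 0 XOR 30 = 30
take-away game: Grundy value = 6. Running XOR: 30 XOR 6 = 24
subtraction game: Grundy value = 10. Running XOR: 24 XOR 10 = 18
The combined Grundy value is 18.

18


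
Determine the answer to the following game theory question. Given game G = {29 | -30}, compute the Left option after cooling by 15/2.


Original game: {29 | -30} (a switch {a | b} with a > b).
Cooling by t (for t below the temperature (a - b)/2 = 59/2) taxes each move by t: {a | b} cooled by t is {a - t | b + t}.
Cooling amount: t = 15/2
Cooled Left option: 29 - 15/2 = 43/2
Cooled Right option: -30 + 15/2 = -45/2
Cooled game: {43/2 | -45/2}
Left option = 43/2

43/2


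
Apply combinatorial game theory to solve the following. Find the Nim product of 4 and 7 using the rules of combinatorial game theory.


Nim multiplication is bilinear over XOR: (u XOR v) * w = (u*w) XOR (v*w).
So we split each operand into its bit components and XOR the pairwise Nim products.
4 = 4 (as XOR of powers of 2).
7 = 1 + 2 + 4 (as XOR of powers of 2).
Using the standard Nim-product table on single bits:
  2*2 = 3,   2*4 = 8,   2*8 = 12,
  4*4 = 6,   4*8 = 11,  8*8 = 13,
and  1*x = x (identity), k*l = l*k (commutative).
Pairwise Nim products:
  4 * 1 = 4
  4 * 2 = 8
  4 * 4 = 6
XOR them: 4 XOR 8 XOR 6 = 10.
Result: 4 * 7 = 10 (in Nim).

10


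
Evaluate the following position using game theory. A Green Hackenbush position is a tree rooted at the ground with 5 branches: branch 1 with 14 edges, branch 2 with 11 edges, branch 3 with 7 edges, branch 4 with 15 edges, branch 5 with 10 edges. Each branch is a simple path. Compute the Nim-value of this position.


The tree has 5 branches from the ground vertex.
In Green Hackenbush, the Nim-value of a simple path of length k is k.
Branch 1: length 14, Nim-value = 14
Branch 2: length 11, Nim-value = 11
Branch 3: length 7, Nim-value = 7
Branch 4: length 15, Nim-value = 15
Branch 5: length 10, Nim-value = 10
Total Nim-value = XOR of all branch values:
0 XOR 14 = 14
14 XOR 11 = 5
5 XOR 7 = 2
2 XOR 15 = 13
13 XOR 10 = 7
Nim-value of the tree = 7

7


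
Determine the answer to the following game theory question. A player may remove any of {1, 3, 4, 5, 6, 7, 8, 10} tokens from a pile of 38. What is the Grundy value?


The subtraction set is S = {1, 3, 4, 5, 6, 7, 8, 10}.
G(k) = mex{ G(k - s) : s in S, s <= k }. We compute iteratively: G(0) = 0.
G(1) = mex({0}) = 1
G(2) = mex({1}) = 0
G(3) = mex({0}) = 1
G(4) = mex({0, 1}) = 2
G(5) = mex({0, 1, 2}) = 3
G(6) = mex({0, 1, 3}) = 2
G(7) = mex({0, 1, 2}) = 3
G(8) = mex({0, 1, 2, 3}) = 4
G(9) = mex({0, 1, 2, 3, 4}) = 5
G(10) = mex({0, 1, 2, 3, 5}) = 4
G(11) = mex({1, 2, 3, 4}) = 0
G(12) = mex({0, 2, 3, 4, 5}) = 1
G(13) = mex({1, 2, 3, 4, 5}) = 0
G(14) = mex({0, 2, 3, 4, 5}) = 1
G(15) = mex({0, 1, 3, 4, 5}) = 2
G(16) = mex({0, 1, 2, 4, 5}) = 3
G(17) = mex({0, 1, 3, 4, 5}) = 2
G(18) = mex({0, 1, 2, 4}) = 3
G(19) = mex({0, 1, 2, 3, 5}) = 4
G(20) = mex({0, 1, 2, 3, 4}) = 5
Observe that G(11)..G(20) = 0, 1, 0, 1, 2, 3, 2, 3, 4, 5 repeats G(0)..G(9) = 0, 1, 0, 1, 2, 3, 2, 3, 4, 5.
For k >= max(S) = 10, G(k) is determined by the previous 10 values G(k-10)..G(k-1); a window of 10 consecutive values has recurred shifted by 11, so by induction G(k + 11) = G(k) for all k >= 0: the sequence is periodic from the start with period 11.
One period: G(0..10) = 0, 1, 0, 1, 2, 3, 2, 3, 4, 5, 4.
38 mod 11 = 5, so G(38) = G(5) = 3.

3


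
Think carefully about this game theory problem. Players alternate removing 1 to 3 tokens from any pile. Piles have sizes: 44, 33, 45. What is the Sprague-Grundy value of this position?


Subtraction set: {1, 2, 3}
For this subtraction set, G(n) = n mod 4 (period = max + 1 = 4).
Pile 1 (size 44): G(44) = 44 mod 4 = 0
Pile 2 (size 33): G(33) = 33 mod 4 = 1
Pile 3 (size 45): G(45) = 45 mod 4 = 1
Total Grundy value = XOR of all: 0 XOR 1 XOR 1 = 0

0


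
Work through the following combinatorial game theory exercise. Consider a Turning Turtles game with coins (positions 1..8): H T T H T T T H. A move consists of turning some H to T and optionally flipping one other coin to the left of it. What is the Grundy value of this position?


Coins: H T T H T T T H
Key fact: a single head at position k behaves exactly like a Nim heap of size k (turning it to T and optionally flipping a coin at j < k corresponds to moving the heap from k to j, or to 0), and heads combine as a disjunctive sum (two heads at the same place would cancel, matching j XOR j = 0). So the Nim-value is the XOR of the 1-indexed positions of the heads.
Face-up positions (1-indexed): [1, 4, 8]
XOR 0 with 1: 0 XOR 1 = 1
XOR 1 with 4: 1 XOR 4 = 5
XOR 5 with 8: 5 XOR 8 = 13
Nim-value = 13

13


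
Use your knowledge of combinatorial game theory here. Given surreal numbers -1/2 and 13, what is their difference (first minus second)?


x = -1/2, y = 13
Converting to common denominator: 2
x = -1/2, y = 26/2
x - y = -1/2 - 13 = -27/2

-27/2


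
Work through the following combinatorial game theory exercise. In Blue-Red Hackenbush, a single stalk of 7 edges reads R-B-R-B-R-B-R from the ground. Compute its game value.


Edges (from ground): R-B-R-B-R-B-R
By Berlekamp's sign-expansion rule, a Blue-Red Hackenbush stalk has the value of the surreal number whose sign sequence is the edge sequence with B -> + and R -> -.
Sign sequence: -+-+-+-
Trace the sign expansion in the surreal number tree, starting from 0:
Edge 1: R (sign -) -> bounds (-inf, 0), value = -1
Edge 2: B (sign +) -> bounds (-1, 0), value = -1/2
Edge 3: R (sign -) -> bounds (-1, -1/2), value = -3/4
Edge 4: B (sign +) -> bounds (-3/4, -1/2), value = -5/8
Edge 5: R (sign -) -> bounds (-3/4, -5/8), value = -11/16
Edge 6: B (sign +) -> bounds (-11/16, -5/8), value = -21/32
Edge 7: R (sign -) -> bounds (-11/16, -21/32), value = -43/64
Game value = -43/64

-43/64


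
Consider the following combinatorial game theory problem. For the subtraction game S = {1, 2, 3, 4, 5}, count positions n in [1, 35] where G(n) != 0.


Subtraction set S = {1, 2, 3, 4, 5}, so G(n) = n mod 6.
G(n) = 0 when n is a multiple of 6.
Multiples of 6 in [1, 35]: 5
N-positions (nonzero Grundy) = 35 - 5 = 30

30


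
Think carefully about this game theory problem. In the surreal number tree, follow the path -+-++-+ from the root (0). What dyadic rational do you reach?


Sign expansion: -+-++-+
Rule: track bounds (lo, hi), initially (-inf, +inf). On '+', the current value becomes lo and we move to the simplest number in (value, hi): value + 1 if hi = +inf, otherwise the midpoint (value + hi)/2. On '-', the current value becomes hi and we move to value - 1 if lo = -inf, otherwise the midpoint (lo + value)/2.
Start at 0.
Step 1: sign = -, move left. Bounds: (-inf, 0). Value = -1
Step 2: sign = +, move right. Bounds: (-1, 0). Value = -1/2
Step 3: sign = -, move left. Bounds: (-1, -1/2). Value = -3/4
Step 4: sign = +, move right. Bounds: (-3/4, -1/2). Value = -5/8
Step 5: sign = +, move right. Bounds: (-5/8, -1/2). Value = -9/16
Step 6: sign = -, move left. Bounds: (-5/8, -9/16). Value = -19/32
Step 7: sign = +, move right. Bounds: (-19/32, -9/16). Value = -37/64
The surreal number with sign expansion -+-++-+ is -37/64.

-37/64


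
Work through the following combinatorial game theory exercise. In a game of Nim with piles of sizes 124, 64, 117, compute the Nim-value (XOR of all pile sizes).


We need the XOR (exclusive or) of all pile sizes.
After XOR-ing pile 1 (size 124): 0 XOR 124 = 124
After XOR-ing pile 2 (size 64): 124 XOR 64 = 60
After XOR-ing pile 3 (size 117): 60 XOR 117 = 73
The Nim-value of this position is 73.

73


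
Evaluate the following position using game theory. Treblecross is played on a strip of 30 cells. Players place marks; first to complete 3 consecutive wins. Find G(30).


Treblecross: place X on empty cells; 3-in-a-row wins.
Playing within two cells of an existing X lets the opponent win at once, so sensible play treats the cells i-2..i+2 around each X as dead. The player left with no safe cell loses, so this is a normal-play take-away game on strips of safe cells.
Placing X at cell i (0-indexed) of a strip of k safe cells leaves independent strips of sizes max(0, i-2) and max(0, k-i-3). Hence G(k) = mex{ G(max(0,i-2)) XOR G(max(0,k-i-3)) : 0 <= i < k }, with G(0) = 0.
G(1): splits (0,0):0^0=0 -> mex({0}) = 1
G(2): splits (0,0):0^0=0 -> mex({0}) = 1
G(3): splits (0,0):0^0=0 -> mex({0}) = 1
G(4): splits (0,1):0^1=1 (0,0):0^0=0 -> mex({0, 1}) = 2
G(5): splits (0,2):0^1=1 (0,1):0^1=1 (0,0):0^0=0 -> mex({0, 1}) = 2
G(6) = mex({1}) = 0
G(7) = mex({0, 1, 2}) = 3
G(8) = mex({0, 1, 2}) = 3
G(9) = mex({0, 2}) = 1
G(10) = mex({0, 2, 3}) = 1
G(11) = mex({0, 3}) = 1
G(12) = mex({1, 3}) = 0
G(13) = mex({0, 1, 2, 3}) = 4
G(14) = mex({0, 1, 2}) = 3
G(15) = mex({0, 1, 2}) = 3
G(16) = mex({0, 1, 2, 4}) = 3
G(17) = mex({0, 1, 3, 4}) = 2
G(18) = mex({0, 1, 3, 4}) = 2
G(19) = mex({0, 1, 3, 5}) = 2
G(20) = mex({0, 1, 2, 3, 5}) = 4
G(21) = mex({0, 1, 2, 3, 5}) = 4
G(22) = mex({1, 2, 6}) = 0
G(23) = mex({0, 1, 2, 3, 4, 6}) = 5
G(24) = mex({0, 1, 2, 3, 4}) = 5
G(25) = mex({0, 1, 3, 4, 7}) = 2
G(26) = mex({0, 1, 3, 4, 5, 7}) = 2
G(27) = mex({0, 1, 3, 5}) = 2
G(28) = mex({0, 1, 2, 5}) = 3
G(29) = mex({0, 1, 2, 4, 5, 6}) = 3
G(30) = mex({1, 2, 4, 6}) = 0
Therefore G(30) = 0.

0


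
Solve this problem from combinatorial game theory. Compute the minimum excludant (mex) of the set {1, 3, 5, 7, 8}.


Set = {1, 3, 5, 7, 8}
0 is NOT in the set. This is the mex.
mex = 0

0


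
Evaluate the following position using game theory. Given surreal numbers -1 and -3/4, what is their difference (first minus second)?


x = -1, y = -3/4
Converting to common denominator: 4
x = -4/4, y = -3/4
x - y = -1 - -3/4 = -1/4

-1/4


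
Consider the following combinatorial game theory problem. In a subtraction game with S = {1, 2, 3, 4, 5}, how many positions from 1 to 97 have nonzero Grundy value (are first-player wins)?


Subtraction set S = {1, 2, 3, 4, 5}, so G(n) = n mod 6.
G(n) = 0 when n is a multiple of 6.
Multiples of 6 in [1, 97]: 16
N-positions (nonzero Grundy) = 97 - 16 = 81

81


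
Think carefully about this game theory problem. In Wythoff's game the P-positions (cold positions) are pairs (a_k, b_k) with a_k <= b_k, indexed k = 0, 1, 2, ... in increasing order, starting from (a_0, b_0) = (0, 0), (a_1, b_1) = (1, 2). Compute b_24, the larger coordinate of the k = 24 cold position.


By Wythoff's theorem, a_k = floor(k * phi) and b_k = floor(k * phi^2) = a_k + k, where phi = (1 + sqrt(5))/2 is the golden ratio.
phi = (1 + sqrt(5))/2 = 1.618034
phi^2 = phi + 1 = 2.618034
k = 24
k * phi^2 = 24 * 2.618034 = 62.832816
b_24 = floor(k * phi^2) = 62 (check: a_24 + k = 38 + 24 = 62)

62


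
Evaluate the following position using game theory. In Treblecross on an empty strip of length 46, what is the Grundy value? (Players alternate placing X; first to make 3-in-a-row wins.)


Treblecross: place X on empty cells; 3-in-a-row wins.
Playing within two cells of an existing X lets the opponent win at once, so sensible play treats the cells i-2..i+2 around each X as dead. The player left with no safe cell loses, so this is a normal-play take-away game on strips of safe cells.
Placing X at cell i (0-indexed) of a strip of k safe cells leaves independent strips of sizes max(0, i-2) and max(0, k-i-3). Hence G(k) = mex{ G(max(0,i-2)) XOR G(max(0,k-i-3)) : 0 <= i < k }, with G(0) = 0.
G(1): splits (0,0):0^0=0 -> mex({0}) = 1
G(2): splits (0,0):0^0=0 -> mex({0}) = 1
G(3): splits (0,0):0^0=0 -> mex({0}) = 1
G(4): splits (0,1):0^1=1 (0,0):0^0=0 -> mex({0, 1}) = 2
G(5): splits (0,2):0^1=1 (0,1):0^1=1 (0,0):0^0=0 -> mex({0, 1}) = 2
G(6) = mex({1}) = 0
G(7) = mex({0, 1, 2}) = 3
G(8) = mex({0, 1, 2}) = 3
G(9) = mex({0, 2}) = 1
G(10) = mex({0, 2, 3}) = 1
G(11) = mex({0, 3}) = 1
G(12) = mex({1, 3}) = 0
G(13) = mex({0, 1, 2, 3}) = 4
G(14) = mex({0, 1, 2}) = 3
G(15) = mex({0, 1, 2}) = 3
G(16) = mex({0, 1, 2, 4}) = 3
G(17) = mex({0, 1, 3, 4}) = 2
G(18) = mex({0, 1, 3, 4}) = 2
G(19) = mex({0, 1, 3, 5}) = 2
G(20) = mex({0, 1, 2, 3, 5}) = 4
G(21) = mex({0, 1, 2, 3, 5}) = 4
G(22) = mex({1, 2, 6}) = 0
G(23) = mex({0, 1, 2, 3, 4, 6}) = 5
G(24) = mex({0, 1, 2, 3, 4}) = 5
G(25) = mex({0, 1, 3, 4, 7}) = 2
G(26) = mex({0, 1, 3, 4, 5, 7}) = 2
G(27) = mex({0, 1, 3, 5}) = 2
G(28) = mex({0, 1, 2, 5}) = 3
G(29) = mex({0, 1, 2, 4, 5, 6}) = 3
G(30) = mex({1, 2, 4, 6}) = 0
G(31) = mex({0, 1, 2, 3, 4, 6}) = 5
G(32) = mex({1, 2, 3, 4, 7}) = 0
G(33) = mex({0, 3, 7}) = 1
G(34) = mex({0, 2, 3, 5, 7}) = 1
G(35) = mex({0, 2, 3, 5, 6}) = 1
G(36) = mex({0, 1, 2, 5, 6}) = 3
G(37) = mex({0, 1, 2, 4, 5, 6}) = 3
G(38) = mex({0, 1, 2, 4}) = 3
G(39) = mex({0, 1, 2, 3, 4, 7}) = 5
G(40) = mex({0, 1, 2, 3, 4, 5, 7}) = 6
G(41) = mex({0, 1, 2, 3, 5, 7}) = 4
G(42) = mex({0, 1, 2, 3, 5, 6, 7}) = 4
G(43) = mex({0, 2, 3, 5, 6}) = 1
G(44) = mex({1, 2, 3, 4, 5, 6}) = 0
G(45) = mex({0, 1, 2, 3, 4, 6, 7}) = 5
G(46) = mex({0, 1, 2, 3, 4, 7}) = 5
Therefore G(46) = 5.

5


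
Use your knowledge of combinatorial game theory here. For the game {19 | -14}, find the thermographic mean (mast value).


Game = {19 | -14}, a switch {a | b} with numbers a > b.
Its thermograph has left wall a - t and right wall b + t, which meet at t = (a - b)/2, where both equal (a + b)/2. So the mast (mean value) is at (a + b)/2.
Mean = (19 + (-14))/2 = 5/2 = 5/2

5/2


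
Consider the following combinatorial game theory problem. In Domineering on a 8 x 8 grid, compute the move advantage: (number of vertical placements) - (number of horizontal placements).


Board is 8 x 8 (rows x cols).
Left (vertical) placements: (rows-1) * cols = 7 * 8 = 56
Right (horizontal) placements: rows * (cols-1) = 8 * 7 = 56
Advantage = Left - Right = 56 - 56 = 0

0
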